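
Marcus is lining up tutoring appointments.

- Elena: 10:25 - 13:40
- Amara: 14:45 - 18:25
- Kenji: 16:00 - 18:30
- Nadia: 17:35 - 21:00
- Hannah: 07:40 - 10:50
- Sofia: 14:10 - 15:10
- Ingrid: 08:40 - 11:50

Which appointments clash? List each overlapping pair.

Amara & Kenji, Amara & Nadia, Amara & Sofia, Elena & Hannah, Elena & Ingrid, Hannah & Ingrid, Kenji & Nadia

Check each pair: they overlap iff neither finishes before the other starts.
Sorted by start: Hannah, Ingrid, Elena, Sofia, Amara, Kenji, Nadia.
Ingrid starts before Hannah ends → Hannah and Ingrid overlap.
Elena starts before Hannah ends → Hannah and Elena overlap.
Sofia starts after Hannah ends — done with Hannah.
Elena starts before Ingrid ends → Ingrid and Elena overlap.
Sofia starts after Ingrid ends — done with Ingrid.
Sofia starts after Elena ends — done with Elena.
Amara starts before Sofia ends → Sofia and Amara overlap.
Kenji starts after Sofia ends — done with Sofia.
Kenji starts before Amara ends → Amara and Kenji overlap.
Nadia starts before Amara ends → Amara and Nadia overlap.
Nadia starts before Kenji ends → Kenji and Nadia overlap.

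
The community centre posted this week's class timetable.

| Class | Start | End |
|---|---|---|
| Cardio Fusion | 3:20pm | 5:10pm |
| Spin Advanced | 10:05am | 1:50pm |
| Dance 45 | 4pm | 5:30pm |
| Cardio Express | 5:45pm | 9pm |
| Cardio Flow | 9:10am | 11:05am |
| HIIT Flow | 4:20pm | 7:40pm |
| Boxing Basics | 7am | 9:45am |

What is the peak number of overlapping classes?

Walk through starts and ends in time order (an end at T is processed before a start at T):
7am start Boxing Basics → 1
9:10am start Cardio Flow → 2
9:45am end Boxing Basics → 1
10:05am start Spin Advanced → 2
11:05am end Cardio Flow → 1
1:50pm end Spin Advanced → 0
3:20pm start Cardio Fusion → 1
4pm start Dance 45 → 2
4:20pm start HIIT Flow → 3
5:10pm end Cardio Fusion → 2
5:30pm end Dance 45 → 1
5:45pm start Cardio Express → 2
7:40pm end HIIT Flow → 1
9pm end Cardio Express → 0
Peak is 3, at 4:20pm (Cardio Fusion, Dance 45, HIIT Flow).

3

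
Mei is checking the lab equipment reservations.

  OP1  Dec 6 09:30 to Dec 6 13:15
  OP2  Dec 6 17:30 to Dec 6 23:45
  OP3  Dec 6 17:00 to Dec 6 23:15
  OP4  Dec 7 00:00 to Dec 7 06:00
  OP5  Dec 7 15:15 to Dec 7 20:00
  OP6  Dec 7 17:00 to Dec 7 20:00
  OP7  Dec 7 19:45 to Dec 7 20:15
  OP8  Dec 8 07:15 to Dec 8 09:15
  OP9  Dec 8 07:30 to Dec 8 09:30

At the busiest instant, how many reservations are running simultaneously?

Sweep the timeline, counting +1 at each start and −1 at each end (ends before starts at a tie):
Dec 6 09:30 start OP1 → 1
Dec 6 13:15 end OP1 → 0
Dec 6 17:00 start OP3 → 1
Dec 6 17:30 start OP2 → 2
Dec 6 23:15 end OP3 → 1
Dec 6 23:45 end OP2 → 0
Dec 7 00:00 start OP4 → 1
Dec 7 06:00 end OP4 → 0
Dec 7 15:15 start OP5 → 1
Dec 7 17:00 start OP6 → 2
Dec 7 19:45 start OP7 → 3
Dec 7 20:00 end OP5 → 2
Dec 7 20:00 end OP6 → 1
Dec 7 20:15 end OP7 → 0
Dec 8 07:15 start OP8 → 1
Dec 8 07:30 start OP9 → 2
Dec 8 09:15 end OP8 → 1
Dec 8 09:30 end OP9 → 0
Peak is 3, at Dec 7 19:45 (OP5, OP6, OP7).

3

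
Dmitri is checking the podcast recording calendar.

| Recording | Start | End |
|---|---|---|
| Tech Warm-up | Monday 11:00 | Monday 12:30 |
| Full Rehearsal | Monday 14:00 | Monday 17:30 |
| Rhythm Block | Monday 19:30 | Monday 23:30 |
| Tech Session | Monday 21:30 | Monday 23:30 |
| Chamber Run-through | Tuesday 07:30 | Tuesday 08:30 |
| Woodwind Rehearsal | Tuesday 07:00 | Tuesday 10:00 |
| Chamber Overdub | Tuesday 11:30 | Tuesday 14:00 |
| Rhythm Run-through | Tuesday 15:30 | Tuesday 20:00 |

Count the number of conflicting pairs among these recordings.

2

Sorted by start: Tech Warm-up, Full Rehearsal, Rhythm Block, Tech Session, Woodwind Rehearsal, Chamber Run-through, Chamber Overdub, Rhythm Run-through.
Full Rehearsal starts after Tech Warm-up ends, so Tech Warm-up has no further overlaps.
Rhythm Block starts after Full Rehearsal ends, so Full Rehearsal has no further overlaps.
Tech Session starts before Rhythm Block ends → Rhythm Block and Tech Session overlap.
Woodwind Rehearsal starts after Rhythm Block ends, so Rhythm Block has no further overlaps.
Woodwind Rehearsal starts after Tech Session ends, so Tech Session has no further overlaps.
Chamber Run-through starts before Woodwind Rehearsal ends → Woodwind Rehearsal and Chamber Run-through overlap.
Chamber Overdub starts after Woodwind Rehearsal ends, so Woodwind Rehearsal has no further overlaps.
Chamber Overdub starts after Chamber Run-through ends, so Chamber Run-through has no further overlaps.
Rhythm Run-through starts after Chamber Overdub ends.
Overlapping pairs: Chamber Run-through & Woodwind Rehearsal, Rhythm Block & Tech Session — 2 in total.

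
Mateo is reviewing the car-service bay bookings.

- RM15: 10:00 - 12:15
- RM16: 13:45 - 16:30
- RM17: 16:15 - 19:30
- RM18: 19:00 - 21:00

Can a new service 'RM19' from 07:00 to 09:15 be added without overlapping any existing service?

RM15: starts 10:00 at or after RM19 ends 09:15 → clear.
RM16: starts 13:45 at or after RM19 ends 09:15 → clear.
RM17: starts 16:15 at or after RM19 ends 09:15 → clear.
RM18: starts 19:00 at or after RM19 ends 09:15 → clear.

Yes — the slot is free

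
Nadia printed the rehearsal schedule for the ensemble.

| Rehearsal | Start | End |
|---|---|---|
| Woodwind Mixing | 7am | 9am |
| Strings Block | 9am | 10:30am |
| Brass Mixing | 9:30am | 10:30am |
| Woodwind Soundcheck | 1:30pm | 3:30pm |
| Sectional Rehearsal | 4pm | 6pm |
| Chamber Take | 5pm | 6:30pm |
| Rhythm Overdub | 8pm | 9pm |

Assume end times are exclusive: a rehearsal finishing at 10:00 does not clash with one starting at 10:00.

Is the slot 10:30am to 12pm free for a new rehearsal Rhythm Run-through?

Yes — the slot is free

Woodwind Mixing: ends 9am at or before Rhythm Run-through starts 10:30am → clear.
Strings Block: ends 10:30am at or before Rhythm Run-through starts 10:30am → clear.
Brass Mixing: ends 10:30am at or before Rhythm Run-through starts 10:30am → clear.
Woodwind Soundcheck: starts 1:30pm at or after Rhythm Run-through ends 12pm → clear.
Sectional Rehearsal: starts 4pm at or after Rhythm Run-through ends 12pm → clear.
Chamber Take: starts 5pm at or after Rhythm Run-through ends 12pm → clear.
Rhythm Overdub: starts 8pm at or after Rhythm Run-through ends 12pm → clear.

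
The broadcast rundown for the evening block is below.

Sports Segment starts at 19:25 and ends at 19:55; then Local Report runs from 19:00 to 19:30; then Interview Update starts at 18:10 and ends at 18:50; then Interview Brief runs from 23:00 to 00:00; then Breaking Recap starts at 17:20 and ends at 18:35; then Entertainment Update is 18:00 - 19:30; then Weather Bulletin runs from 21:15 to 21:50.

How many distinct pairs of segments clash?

Sorted by start: Breaking Recap, Entertainment Update, Interview Update, Local Report, Sports Segment, Weather Bulletin, Interview Brief.
Entertainment Update starts before Breaking Recap ends → Breaking Recap and Entertainment Update overlap.
Interview Update starts before Breaking Recap ends → Breaking Recap and Interview Update overlap.
Local Report starts after Breaking Recap ends — done with Breaking Recap.
Interview Update starts before Entertainment Update ends → Entertainment Update and Interview Update overlap.
Local Report starts before Entertainment Update ends → Entertainment Update and Local Report overlap.
Sports Segment starts before Entertainment Update ends → Entertainment Update and Sports Segment overlap.
Weather Bulletin starts after Entertainment Update ends — done with Entertainment Update.
Local Report starts after Interview Update ends — done with Interview Update.
Sports Segment starts before Local Report ends → Local Report and Sports Segment overlap.
Weather Bulletin starts after Local Report ends — done with Local Report.
Weather Bulletin starts after Sports Segment ends — done with Sports Segment.
Interview Brief starts after Weather Bulletin ends.
Overlapping pairs: Breaking Recap & Entertainment Update, Breaking Recap & Interview Update, Entertainment Update & Interview Update, Entertainment Update & Local Report, Entertainment Update & Sports Segment, Local Report & Sports Segment — 6 in total.

6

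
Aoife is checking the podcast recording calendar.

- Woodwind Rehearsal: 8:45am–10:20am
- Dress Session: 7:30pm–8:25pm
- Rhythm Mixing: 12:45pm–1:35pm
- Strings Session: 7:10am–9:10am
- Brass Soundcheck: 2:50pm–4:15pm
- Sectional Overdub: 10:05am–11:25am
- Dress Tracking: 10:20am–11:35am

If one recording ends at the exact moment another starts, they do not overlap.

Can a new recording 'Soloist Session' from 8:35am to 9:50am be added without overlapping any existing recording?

No — it overlaps Strings Session, Woodwind Rehearsal

Strings Session: starts 7:10am before Soloist Session ends 9:50am, and ends 9:10am after Soloist Session starts 8:35am → overlap.
Woodwind Rehearsal: starts 8:45am before Soloist Session ends 9:50am, and ends 10:20am after Soloist Session starts 8:35am → overlap.
Sectional Overdub: starts 10:05am at or after Soloist Session ends 9:50am → clear.
Dress Tracking: starts 10:20am at or after Soloist Session ends 9:50am → clear.
Rhythm Mixing: starts 12:45pm at or after Soloist Session ends 9:50am → clear.
Brass Soundcheck: starts 2:50pm at or after Soloist Session ends 9:50am → clear.
Dress Session: starts 7:30pm at or after Soloist Session ends 9:50am → clear.
Soloist Session overlaps Strings Session, Woodwind Rehearsal.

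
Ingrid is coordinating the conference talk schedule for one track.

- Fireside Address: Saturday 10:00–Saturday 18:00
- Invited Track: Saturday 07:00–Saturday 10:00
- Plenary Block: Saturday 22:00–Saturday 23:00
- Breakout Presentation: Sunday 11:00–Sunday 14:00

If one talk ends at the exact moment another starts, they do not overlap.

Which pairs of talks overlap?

no conflicts

Two intervals overlap when each starts before the other ends.
Sorted by start: Invited Track, Fireside Address, Plenary Block, Breakout Presentation.
Fireside Address starts exactly when Invited Track ends (back-to-back, no overlap), so Invited Track has no further overlaps.
Plenary Block starts after Fireside Address ends, so Fireside Address has no further overlaps.
Breakout Presentation starts after Plenary Block ends.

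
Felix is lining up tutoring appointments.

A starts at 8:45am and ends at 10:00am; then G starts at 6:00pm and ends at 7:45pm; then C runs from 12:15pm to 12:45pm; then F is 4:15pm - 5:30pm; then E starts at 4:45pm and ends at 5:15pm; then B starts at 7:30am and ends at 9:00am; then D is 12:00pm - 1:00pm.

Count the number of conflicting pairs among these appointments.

Sorted by start: B, A, D, C, F, E, G.
A starts before B ends → B and A overlap.
D starts after B ends, so nothing later overlaps B either.
D starts after A ends, so nothing later overlaps A either.
C starts before D ends → D and C overlap.
F starts after D ends, so nothing later overlaps D either.
F starts after C ends, so nothing later overlaps C either.
E starts before F ends → F and E overlap.
G starts after F ends.
G starts after E ends.
Overlapping pairs: A & B, C & D, E & F — 3 in total.

3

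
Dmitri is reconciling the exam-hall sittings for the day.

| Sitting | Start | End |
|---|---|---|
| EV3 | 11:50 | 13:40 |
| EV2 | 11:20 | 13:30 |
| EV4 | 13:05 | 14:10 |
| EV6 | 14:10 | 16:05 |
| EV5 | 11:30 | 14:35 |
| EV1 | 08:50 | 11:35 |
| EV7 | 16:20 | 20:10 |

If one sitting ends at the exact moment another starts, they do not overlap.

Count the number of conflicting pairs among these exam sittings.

9

Sorted by start: EV1, EV2, EV5, EV3, EV4, EV6, EV7.
EV2 starts before EV1 ends → EV1 and EV2 overlap.
EV5 starts before EV1 ends → EV1 and EV5 overlap.
EV3 starts after EV1 ends, so EV1 has no further overlaps.
EV5 starts before EV2 ends → EV2 and EV5 overlap.
EV3 starts before EV2 ends → EV2 and EV3 overlap.
EV4 starts before EV2 ends → EV2 and EV4 overlap.
EV6 starts after EV2 ends, so EV2 has no further overlaps.
EV3 starts before EV5 ends → EV5 and EV3 overlap.
EV4 starts before EV5 ends → EV5 and EV4 overlap.
EV6 starts before EV5 ends → EV5 and EV6 overlap.
EV7 starts after EV5 ends.
EV4 starts before EV3 ends → EV3 and EV4 overlap.
EV6 starts after EV3 ends, so EV3 has no further overlaps.
EV6 starts exactly when EV4 ends (back-to-back, no overlap), so EV4 has no further overlaps.
EV7 starts after EV6 ends.
Overlapping pairs: EV1 & EV2, EV1 & EV5, EV2 & EV3, EV2 & EV4, EV2 & EV5, EV3 & EV4, EV3 & EV5, EV4 & EV5, EV5 & EV6 — 9 in total.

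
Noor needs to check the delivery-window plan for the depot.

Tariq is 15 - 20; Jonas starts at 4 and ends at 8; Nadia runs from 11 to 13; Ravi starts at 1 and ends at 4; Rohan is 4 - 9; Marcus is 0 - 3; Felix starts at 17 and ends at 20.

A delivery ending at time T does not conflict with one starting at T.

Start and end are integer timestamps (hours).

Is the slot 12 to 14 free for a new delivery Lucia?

Marcus: ends 3 at or before Lucia starts 12 → clear.
Ravi: ends 4 at or before Lucia starts 12 → clear.
Jonas: ends 8 at or before Lucia starts 12 → clear.
Rohan: ends 9 at or before Lucia starts 12 → clear.
Nadia: starts 11 before Lucia ends 14, and ends 13 after Lucia starts 12 → overlap.
Tariq: starts 15 at or after Lucia ends 14 → clear.
Felix: starts 17 at or after Lucia ends 14 → clear.
Lucia overlaps Nadia.

No — it overlaps Nadia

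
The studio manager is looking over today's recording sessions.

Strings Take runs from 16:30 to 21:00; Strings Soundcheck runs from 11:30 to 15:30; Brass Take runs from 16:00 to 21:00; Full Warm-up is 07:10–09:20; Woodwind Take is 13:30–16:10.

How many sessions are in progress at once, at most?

2

Sort all start/end points and keep a running count:
07:10 start Full Warm-up → 1
09:20 end Full Warm-up → 0
11:30 start Strings Soundcheck → 1
13:30 start Woodwind Take → 2
15:30 end Strings Soundcheck → 1
16:00 start Brass Take → 2
16:10 end Woodwind Take → 1
16:30 start Strings Take → 2
21:00 end Brass Take → 1
21:00 end Strings Take → 0
Peak is 2, at 13:30 (Strings Soundcheck, Woodwind Take).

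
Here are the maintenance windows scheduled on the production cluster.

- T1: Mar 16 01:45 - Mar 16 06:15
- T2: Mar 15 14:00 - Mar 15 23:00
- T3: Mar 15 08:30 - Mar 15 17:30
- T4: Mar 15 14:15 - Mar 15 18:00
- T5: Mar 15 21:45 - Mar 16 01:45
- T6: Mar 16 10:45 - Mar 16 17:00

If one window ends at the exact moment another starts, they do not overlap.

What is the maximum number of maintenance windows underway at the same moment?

Sweep the timeline, counting +1 at each start and −1 at each end (ends before starts at a tie):
Mar 15 08:30 start T3 → 1
Mar 15 14:00 start T2 → 2
Mar 15 14:15 start T4 → 3
Mar 15 17:30 end T3 → 2
Mar 15 18:00 end T4 → 1
Mar 15 21:45 start T5 → 2
Mar 15 23:00 end T2 → 1
Mar 16 01:45 end T5 → 0
Mar 16 01:45 start T1 → 1
Mar 16 06:15 end T1 → 0
Mar 16 10:45 start T6 → 1
Mar 16 17:00 end T6 → 0
Peak is 3, at Mar 15 14:15 (T2, T3, T4).

3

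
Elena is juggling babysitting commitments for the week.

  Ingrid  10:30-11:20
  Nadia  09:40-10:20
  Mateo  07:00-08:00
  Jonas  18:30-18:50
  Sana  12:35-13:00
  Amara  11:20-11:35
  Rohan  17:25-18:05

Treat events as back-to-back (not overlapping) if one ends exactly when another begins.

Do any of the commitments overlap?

No

Sorted by start: Mateo, Nadia, Ingrid, Amara, Sana, Rohan, Jonas.
Nadia starts after Mateo ends — done with Mateo.
Ingrid starts after Nadia ends — done with Nadia.
Amara starts exactly when Ingrid ends (back-to-back, no overlap) — done with Ingrid.
Sana starts after Amara ends — done with Amara.
Rohan starts after Sana ends — done with Sana.
Jonas starts after Rohan ends.
Every pair is clear; the schedule has no overlaps.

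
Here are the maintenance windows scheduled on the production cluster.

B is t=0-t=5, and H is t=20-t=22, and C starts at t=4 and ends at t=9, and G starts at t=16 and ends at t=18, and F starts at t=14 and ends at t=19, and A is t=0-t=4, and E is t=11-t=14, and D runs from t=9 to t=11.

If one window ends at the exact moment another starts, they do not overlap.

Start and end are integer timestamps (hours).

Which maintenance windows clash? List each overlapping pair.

A & B, B & C, F & G

Sorted by start: A, B, C, D, E, F, G, H.
B starts before A ends → A and B overlap.
C starts exactly when A ends (back-to-back, no overlap), so nothing later overlaps A either.
C starts before B ends → B and C overlap.
D starts after B ends, so nothing later overlaps B either.
D starts exactly when C ends (back-to-back, no overlap), so nothing later overlaps C either.
E starts exactly when D ends (back-to-back, no overlap), so nothing later overlaps D either.
F starts exactly when E ends (back-to-back, no overlap), so nothing later overlaps E either.
G starts before F ends → F and G overlap.
H starts after F ends.
H starts after G ends.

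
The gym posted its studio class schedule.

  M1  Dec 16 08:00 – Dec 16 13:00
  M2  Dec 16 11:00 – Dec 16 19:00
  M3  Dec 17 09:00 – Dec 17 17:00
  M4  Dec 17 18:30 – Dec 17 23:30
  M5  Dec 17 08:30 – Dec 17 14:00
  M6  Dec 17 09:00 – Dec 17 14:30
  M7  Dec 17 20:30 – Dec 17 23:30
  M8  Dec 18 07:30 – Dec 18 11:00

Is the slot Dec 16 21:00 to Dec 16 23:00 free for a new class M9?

M1: ends Dec 16 13:00 at or before M9 starts Dec 16 21:00 → clear.
M2: ends Dec 16 19:00 at or before M9 starts Dec 16 21:00 → clear.
M5: starts Dec 17 08:30 at or after M9 ends Dec 16 23:00 → clear.
M3: starts Dec 17 09:00 at or after M9 ends Dec 16 23:00 → clear.
M6: starts Dec 17 09:00 at or after M9 ends Dec 16 23:00 → clear.
M4: starts Dec 17 18:30 at or after M9 ends Dec 16 23:00 → clear.
M7: starts Dec 17 20:30 at or after M9 ends Dec 16 23:00 → clear.
M8: starts Dec 18 07:30 at or after M9 ends Dec 16 23:00 → clear.

Yes — the slot is free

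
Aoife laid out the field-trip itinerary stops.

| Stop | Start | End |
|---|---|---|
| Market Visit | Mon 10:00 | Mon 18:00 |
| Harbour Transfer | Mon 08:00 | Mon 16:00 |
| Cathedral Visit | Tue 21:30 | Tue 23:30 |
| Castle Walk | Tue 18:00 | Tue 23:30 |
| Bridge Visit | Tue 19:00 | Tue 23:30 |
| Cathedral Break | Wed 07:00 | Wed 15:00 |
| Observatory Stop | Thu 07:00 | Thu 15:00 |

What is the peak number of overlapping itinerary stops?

Walk through starts and ends in time order (an end at T is processed before a start at T):
Mon 08:00 start Harbour Transfer → 1
Mon 10:00 start Market Visit → 2
Mon 16:00 end Harbour Transfer → 1
Mon 18:00 end Market Visit → 0
Tue 18:00 start Castle Walk → 1
Tue 19:00 start Bridge Visit → 2
Tue 21:30 start Cathedral Visit → 3
Tue 23:30 end Bridge Visit → 2
Tue 23:30 end Castle Walk → 1
Tue 23:30 end Cathedral Visit → 0
Wed 07:00 start Cathedral Break → 1
Wed 15:00 end Cathedral Break → 0
Thu 07:00 start Observatory Stop → 1
Thu 15:00 end Observatory Stop → 0
Peak is 3, at Tue 21:30 (Bridge Visit, Castle Walk, Cathedral Visit).

3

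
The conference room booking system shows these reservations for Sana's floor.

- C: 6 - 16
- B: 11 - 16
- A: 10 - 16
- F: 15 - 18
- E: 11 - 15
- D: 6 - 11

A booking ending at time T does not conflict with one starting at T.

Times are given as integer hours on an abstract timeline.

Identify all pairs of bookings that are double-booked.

Check each pair: they overlap iff neither finishes before the other starts.
Sorted by start: C, D, A, B, E, F.
D starts before C ends → C and D overlap.
A starts before C ends → C and A overlap.
B starts before C ends → C and B overlap.
E starts before C ends → C and E overlap.
F starts before C ends → C and F overlap.
A starts before D ends → D and A overlap.
B starts exactly when D ends (back-to-back, no overlap); D is clear from here.
B starts before A ends → A and B overlap.
E starts before A ends → A and E overlap.
F starts before A ends → A and F overlap.
E starts before B ends → B and E overlap.
F starts before B ends → B and F overlap.
F starts exactly when E ends (back-to-back, no overlap).

A & B, A & C, A & D, A & E, A & F, B & C, B & E, B & F, C & D, C & E, C & F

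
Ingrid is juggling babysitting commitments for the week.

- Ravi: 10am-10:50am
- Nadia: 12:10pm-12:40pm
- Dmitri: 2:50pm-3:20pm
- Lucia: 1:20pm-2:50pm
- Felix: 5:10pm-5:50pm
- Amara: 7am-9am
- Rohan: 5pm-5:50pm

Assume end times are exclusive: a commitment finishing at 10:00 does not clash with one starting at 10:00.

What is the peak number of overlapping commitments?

2

Walk through starts and ends in time order (an end at T is processed before a start at T):
7am start Amara → 1
9am end Amara → 0
10am start Ravi → 1
10:50am end Ravi → 0
12:10pm start Nadia → 1
12:40pm end Nadia → 0
1:20pm start Lucia → 1
2:50pm end Lucia → 0
2:50pm start Dmitri → 1
3:20pm end Dmitri → 0
5pm start Rohan → 1
5:10pm start Felix → 2
5:50pm end Felix → 1
5:50pm end Rohan → 0
Peak is 2, at 5:10pm (Felix, Rohan).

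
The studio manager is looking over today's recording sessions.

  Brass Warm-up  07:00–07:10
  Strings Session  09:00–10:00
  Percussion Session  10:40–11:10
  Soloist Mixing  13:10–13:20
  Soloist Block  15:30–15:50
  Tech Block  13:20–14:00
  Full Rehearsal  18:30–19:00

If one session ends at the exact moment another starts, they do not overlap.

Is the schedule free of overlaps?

Yes

Check each pair: they overlap iff neither finishes before the other starts.
Sorted by start: Brass Warm-up, Strings Session, Percussion Session, Soloist Mixing, Tech Block, Soloist Block, Full Rehearsal.
Strings Session starts after Brass Warm-up ends, so Brass Warm-up has no further overlaps.
Percussion Session starts after Strings Session ends, so Strings Session has no further overlaps.
Soloist Mixing starts after Percussion Session ends, so Percussion Session has no further overlaps.
Tech Block starts exactly when Soloist Mixing ends (back-to-back, no overlap), so Soloist Mixing has no further overlaps.
Soloist Block starts after Tech Block ends, so Tech Block has no further overlaps.
Full Rehearsal starts after Soloist Block ends.
Every pair is clear; the schedule has no overlaps.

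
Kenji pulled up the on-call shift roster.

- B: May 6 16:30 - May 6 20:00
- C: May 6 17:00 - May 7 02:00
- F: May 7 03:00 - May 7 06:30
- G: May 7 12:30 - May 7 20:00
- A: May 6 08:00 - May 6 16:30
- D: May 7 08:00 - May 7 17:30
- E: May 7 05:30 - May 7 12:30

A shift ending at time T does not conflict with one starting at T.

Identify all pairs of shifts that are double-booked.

B & C, D & E, D & G, E & F

Two intervals overlap when each starts before the other ends.
Sorted by start: A, B, C, F, E, D, G.
B starts exactly when A ends (back-to-back, no overlap), so A has no further overlaps.
C starts before B ends → B and C overlap.
F starts after B ends, so B has no further overlaps.
F starts after C ends, so C has no further overlaps.
E starts before F ends → F and E overlap.
D starts after F ends, so F has no further overlaps.
D starts before E ends → E and D overlap.
G starts exactly when E ends (back-to-back, no overlap).
G starts before D ends → D and G overlap.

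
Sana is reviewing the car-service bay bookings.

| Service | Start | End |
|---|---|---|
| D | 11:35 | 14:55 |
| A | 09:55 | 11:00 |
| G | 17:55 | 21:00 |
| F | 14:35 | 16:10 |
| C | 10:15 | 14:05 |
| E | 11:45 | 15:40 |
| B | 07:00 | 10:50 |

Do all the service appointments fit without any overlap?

Sorted by start: B, A, C, D, E, F, G.
A starts before B ends → B and A overlap.
That's a conflict, so the schedule is not conflict-free.

No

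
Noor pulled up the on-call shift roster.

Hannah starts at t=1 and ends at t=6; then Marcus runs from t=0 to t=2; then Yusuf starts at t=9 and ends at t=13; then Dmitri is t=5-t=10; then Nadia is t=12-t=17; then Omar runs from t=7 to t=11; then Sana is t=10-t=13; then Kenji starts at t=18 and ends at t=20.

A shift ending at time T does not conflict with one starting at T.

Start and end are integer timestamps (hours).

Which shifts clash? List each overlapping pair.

Two intervals overlap when each starts before the other ends.
Sorted by start: Marcus, Hannah, Dmitri, Omar, Yusuf, Sana, Nadia, Kenji.
Hannah starts before Marcus ends → Marcus and Hannah overlap.
Dmitri starts after Marcus ends, so nothing later overlaps Marcus either.
Dmitri starts before Hannah ends → Hannah and Dmitri overlap.
Omar starts after Hannah ends, so nothing later overlaps Hannah either.
Omar starts before Dmitri ends → Dmitri and Omar overlap.
Yusuf starts before Dmitri ends → Dmitri and Yusuf overlap.
Sana starts exactly when Dmitri ends (back-to-back, no overlap), so nothing later overlaps Dmitri either.
Yusuf starts before Omar ends → Omar and Yusuf overlap.
Sana starts before Omar ends → Omar and Sana overlap.
Nadia starts after Omar ends, so nothing later overlaps Omar either.
Sana starts before Yusuf ends → Yusuf and Sana overlap.
Nadia starts before Yusuf ends → Yusuf and Nadia overlap.
Kenji starts after Yusuf ends.
Nadia starts before Sana ends → Sana and Nadia overlap.
Kenji starts after Sana ends.
Kenji starts after Nadia ends.

Dmitri & Hannah, Dmitri & Omar, Dmitri & Yusuf, Hannah & Marcus, Nadia & Sana, Nadia & Yusuf, Omar & Sana, Omar & Yusuf, Sana & Yusuf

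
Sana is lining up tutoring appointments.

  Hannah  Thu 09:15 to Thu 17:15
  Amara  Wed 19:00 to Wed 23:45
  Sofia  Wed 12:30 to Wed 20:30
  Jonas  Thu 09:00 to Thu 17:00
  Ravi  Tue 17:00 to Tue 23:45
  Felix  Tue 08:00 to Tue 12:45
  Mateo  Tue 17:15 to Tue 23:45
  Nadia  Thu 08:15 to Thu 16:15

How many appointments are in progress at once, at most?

Sweep the timeline, counting +1 at each start and −1 at each end (ends before starts at a tie):
Tue 08:00 start Felix → 1
Tue 12:45 end Felix → 0
Tue 17:00 start Ravi → 1
Tue 17:15 start Mateo → 2
Tue 23:45 end Mateo → 1
Tue 23:45 end Ravi → 0
Wed 12:30 start Sofia → 1
Wed 19:00 start Amara → 2
Wed 20:30 end Sofia → 1
Wed 23:45 end Amara → 0
Thu 08:15 start Nadia → 1
Thu 09:00 start Jonas → 2
Thu 09:15 start Hannah → 3
Thu 16:15 end Nadia → 2
Thu 17:00 end Jonas → 1
Thu 17:15 end Hannah → 0
Peak is 3, at Thu 09:15 (Hannah, Jonas, Nadia).

3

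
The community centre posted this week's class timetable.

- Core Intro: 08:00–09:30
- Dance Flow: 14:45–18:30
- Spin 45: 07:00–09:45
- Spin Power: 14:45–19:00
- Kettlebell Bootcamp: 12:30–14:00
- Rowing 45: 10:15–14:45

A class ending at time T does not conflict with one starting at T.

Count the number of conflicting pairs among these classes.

Sorted by start: Spin 45, Core Intro, Rowing 45, Kettlebell Bootcamp, Spin Power, Dance Flow.
Core Intro starts before Spin 45 ends → Spin 45 and Core Intro overlap.
Rowing 45 starts after Spin 45 ends, so Spin 45 has no further overlaps.
Rowing 45 starts after Core Intro ends, so Core Intro has no further overlaps.
Kettlebell Bootcamp starts before Rowing 45 ends → Rowing 45 and Kettlebell Bootcamp overlap.
Spin Power starts exactly when Rowing 45 ends (back-to-back, no overlap), so Rowing 45 has no further overlaps.
Spin Power starts after Kettlebell Bootcamp ends, so Kettlebell Bootcamp has no further overlaps.
Dance Flow starts before Spin Power ends → Spin Power and Dance Flow overlap.
Overlapping pairs: Core Intro & Spin 45, Dance Flow & Spin Power, Kettlebell Bootcamp & Rowing 45 — 3 in total.

3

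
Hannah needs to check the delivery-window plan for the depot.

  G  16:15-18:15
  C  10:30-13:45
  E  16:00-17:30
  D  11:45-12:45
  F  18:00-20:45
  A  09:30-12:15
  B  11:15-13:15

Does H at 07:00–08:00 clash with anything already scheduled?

No — it doesn't clash with anything

A: starts 09:30 at or after H ends 08:00 → clear.
C: starts 10:30 at or after H ends 08:00 → clear.
B: starts 11:15 at or after H ends 08:00 → clear.
D: starts 11:45 at or after H ends 08:00 → clear.
E: starts 16:00 at or after H ends 08:00 → clear.
G: starts 16:15 at or after H ends 08:00 → clear.
F: starts 18:00 at or after H ends 08:00 → clear.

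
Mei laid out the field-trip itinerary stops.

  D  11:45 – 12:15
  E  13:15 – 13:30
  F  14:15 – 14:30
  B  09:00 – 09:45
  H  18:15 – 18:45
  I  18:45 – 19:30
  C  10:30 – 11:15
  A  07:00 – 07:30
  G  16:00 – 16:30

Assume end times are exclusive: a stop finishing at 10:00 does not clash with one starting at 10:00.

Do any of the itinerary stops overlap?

Sorted by start: A, B, C, D, E, F, G, H, I.
B starts after A ends, so nothing later overlaps A either.
C starts after B ends, so nothing later overlaps B either.
D starts after C ends, so nothing later overlaps C either.
E starts after D ends, so nothing later overlaps D either.
F starts after E ends, so nothing later overlaps E either.
G starts after F ends, so nothing later overlaps F either.
H starts after G ends, so nothing later overlaps G either.
I starts exactly when H ends (back-to-back, no overlap).
Every pair is clear; the schedule has no overlaps.

No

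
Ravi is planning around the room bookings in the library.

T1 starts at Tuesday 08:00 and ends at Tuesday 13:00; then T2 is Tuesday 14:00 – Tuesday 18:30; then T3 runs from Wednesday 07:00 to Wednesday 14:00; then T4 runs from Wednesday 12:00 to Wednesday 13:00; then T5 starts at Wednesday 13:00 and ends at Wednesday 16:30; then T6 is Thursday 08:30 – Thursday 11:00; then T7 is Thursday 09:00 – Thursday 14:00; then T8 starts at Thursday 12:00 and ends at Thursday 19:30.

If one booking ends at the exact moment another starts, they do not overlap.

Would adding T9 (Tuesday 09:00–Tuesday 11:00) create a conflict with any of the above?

Yes — it overlaps T1

T1: starts Tuesday 08:00 before T9 ends Tuesday 11:00, and ends Tuesday 13:00 after T9 starts Tuesday 09:00 → overlap.
T2: starts Tuesday 14:00 at or after T9 ends Tuesday 11:00 → clear.
T3: starts Wednesday 07:00 at or after T9 ends Tuesday 11:00 → clear.
T4: starts Wednesday 12:00 at or after T9 ends Tuesday 11:00 → clear.
T5: starts Wednesday 13:00 at or after T9 ends Tuesday 11:00 → clear.
T6: starts Thursday 08:30 at or after T9 ends Tuesday 11:00 → clear.
T7: starts Thursday 09:00 at or after T9 ends Tuesday 11:00 → clear.
T8: starts Thursday 12:00 at or after T9 ends Tuesday 11:00 → clear.
T9 overlaps T1.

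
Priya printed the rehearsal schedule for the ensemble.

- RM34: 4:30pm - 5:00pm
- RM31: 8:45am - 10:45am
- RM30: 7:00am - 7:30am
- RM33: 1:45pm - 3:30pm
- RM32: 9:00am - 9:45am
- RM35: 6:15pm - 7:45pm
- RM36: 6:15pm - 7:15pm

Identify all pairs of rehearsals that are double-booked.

Sorted by start: RM30, RM31, RM32, RM33, RM34, RM35, RM36.
RM31 starts after RM30 ends; RM30 is clear from here.
RM32 starts before RM31 ends → RM31 and RM32 overlap.
RM33 starts after RM31 ends; RM31 is clear from here.
RM33 starts after RM32 ends; RM32 is clear from here.
RM34 starts after RM33 ends; RM33 is clear from here.
RM35 starts after RM34 ends; RM34 is clear from here.
RM36 starts before RM35 ends → RM35 and RM36 overlap.

RM31 & RM32, RM35 & RM36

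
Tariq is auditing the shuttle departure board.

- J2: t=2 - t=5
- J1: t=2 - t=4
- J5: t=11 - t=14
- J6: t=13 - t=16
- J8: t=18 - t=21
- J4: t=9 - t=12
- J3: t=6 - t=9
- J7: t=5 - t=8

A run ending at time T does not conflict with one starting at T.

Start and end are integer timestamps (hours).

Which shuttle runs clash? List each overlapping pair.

Sorted by start: J1, J2, J7, J3, J4, J5, J6, J8.
J2 starts before J1 ends → J1 and J2 overlap.
J7 starts after J1 ends, so J1 has no further overlaps.
J7 starts exactly when J2 ends (back-to-back, no overlap), so J2 has no further overlaps.
J3 starts before J7 ends → J7 and J3 overlap.
J4 starts after J7 ends, so J7 has no further overlaps.
J4 starts exactly when J3 ends (back-to-back, no overlap), so J3 has no further overlaps.
J5 starts before J4 ends → J4 and J5 overlap.
J6 starts after J4 ends, so J4 has no further overlaps.
J6 starts before J5 ends → J5 and J6 overlap.
J8 starts after J5 ends.
J8 starts after J6 ends.

J1 & J2, J3 & J7, J4 & J5, J5 & J6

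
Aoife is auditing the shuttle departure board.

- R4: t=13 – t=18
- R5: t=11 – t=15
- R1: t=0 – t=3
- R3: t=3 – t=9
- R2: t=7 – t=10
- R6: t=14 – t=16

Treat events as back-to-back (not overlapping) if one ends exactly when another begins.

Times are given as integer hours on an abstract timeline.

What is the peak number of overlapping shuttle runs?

3

Sweep the timeline, counting +1 at each start and −1 at each end (ends before starts at a tie):
t=0 start R1 → 1
t=3 end R1 → 0
t=3 start R3 → 1
t=7 start R2 → 2
t=9 end R3 → 1
t=10 end R2 → 0
t=11 start R5 → 1
t=13 start R4 → 2
t=14 start R6 → 3
t=15 end R5 → 2
t=16 end R6 → 1
t=18 end R4 → 0
Peak is 3, at t=14 (R4, R5, R6).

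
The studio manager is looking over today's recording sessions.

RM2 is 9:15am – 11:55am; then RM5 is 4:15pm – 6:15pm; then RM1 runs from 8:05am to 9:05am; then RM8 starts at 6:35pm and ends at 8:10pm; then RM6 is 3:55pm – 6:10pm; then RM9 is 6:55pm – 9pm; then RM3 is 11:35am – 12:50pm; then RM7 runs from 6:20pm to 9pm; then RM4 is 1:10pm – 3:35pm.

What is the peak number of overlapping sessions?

3

Sort all start/end points and keep a running count:
8:05am start RM1 → 1
9:05am end RM1 → 0
9:15am start RM2 → 1
11:35am start RM3 → 2
11:55am end RM2 → 1
12:50pm end RM3 → 0
1:10pm start RM4 → 1
3:35pm end RM4 → 0
3:55pm start RM6 → 1
4:15pm start RM5 → 2
6:10pm end RM6 → 1
6:15pm end RM5 → 0
6:20pm start RM7 → 1
6:35pm start RM8 → 2
6:55pm start RM9 → 3
8:10pm end RM8 → 2
9pm end RM7 → 1
9pm end RM9 → 0
Peak is 3, at 6:55pm (RM7, RM8, RM9).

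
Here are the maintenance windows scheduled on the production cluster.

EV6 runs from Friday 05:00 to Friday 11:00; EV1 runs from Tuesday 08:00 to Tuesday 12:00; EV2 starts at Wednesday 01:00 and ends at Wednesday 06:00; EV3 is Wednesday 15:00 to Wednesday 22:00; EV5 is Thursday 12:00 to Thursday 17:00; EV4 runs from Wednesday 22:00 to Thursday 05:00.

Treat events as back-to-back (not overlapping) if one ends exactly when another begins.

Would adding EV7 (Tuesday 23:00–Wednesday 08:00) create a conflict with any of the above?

Yes — it overlaps EV2

EV1: ends Tuesday 12:00 at or before EV7 starts Tuesday 23:00 → clear.
EV2: starts Wednesday 01:00 before EV7 ends Wednesday 08:00, and ends Wednesday 06:00 after EV7 starts Tuesday 23:00 → overlap.
EV3: starts Wednesday 15:00 at or after EV7 ends Wednesday 08:00 → clear.
EV4: starts Wednesday 22:00 at or after EV7 ends Wednesday 08:00 → clear.
EV5: starts Thursday 12:00 at or after EV7 ends Wednesday 08:00 → clear.
EV6: starts Friday 05:00 at or after EV7 ends Wednesday 08:00 → clear.
EV7 overlaps EV2.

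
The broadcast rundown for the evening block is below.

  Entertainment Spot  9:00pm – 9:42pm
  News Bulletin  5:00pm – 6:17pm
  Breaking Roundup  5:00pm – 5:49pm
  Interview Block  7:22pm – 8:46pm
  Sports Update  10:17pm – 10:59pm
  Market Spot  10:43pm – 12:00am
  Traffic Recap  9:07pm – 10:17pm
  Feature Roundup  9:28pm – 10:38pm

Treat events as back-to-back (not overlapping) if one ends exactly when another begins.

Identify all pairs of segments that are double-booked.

Breaking Roundup & News Bulletin, Entertainment Spot & Feature Roundup, Entertainment Spot & Traffic Recap, Feature Roundup & Sports Update, Feature Roundup & Traffic Recap, Market Spot & Sports Update

Sorted by start: Breaking Roundup, News Bulletin, Interview Block, Entertainment Spot, Traffic Recap, Feature Roundup, Sports Update, Market Spot.
News Bulletin starts before Breaking Roundup ends → Breaking Roundup and News Bulletin overlap.
Interview Block starts after Breaking Roundup ends, so nothing later overlaps Breaking Roundup either.
Interview Block starts after News Bulletin ends, so nothing later overlaps News Bulletin either.
Entertainment Spot starts after Interview Block ends, so nothing later overlaps Interview Block either.
Traffic Recap starts before Entertainment Spot ends → Entertainment Spot and Traffic Recap overlap.
Feature Roundup starts before Entertainment Spot ends → Entertainment Spot and Feature Roundup overlap.
Sports Update starts after Entertainment Spot ends, so nothing later overlaps Entertainment Spot either.
Feature Roundup starts before Traffic Recap ends → Traffic Recap and Feature Roundup overlap.
Sports Update starts exactly when Traffic Recap ends (back-to-back, no overlap), so nothing later overlaps Traffic Recap either.
Sports Update starts before Feature Roundup ends → Feature Roundup and Sports Update overlap.
Market Spot starts after Feature Roundup ends.
Market Spot starts before Sports Update ends → Sports Update and Market Spot overlap.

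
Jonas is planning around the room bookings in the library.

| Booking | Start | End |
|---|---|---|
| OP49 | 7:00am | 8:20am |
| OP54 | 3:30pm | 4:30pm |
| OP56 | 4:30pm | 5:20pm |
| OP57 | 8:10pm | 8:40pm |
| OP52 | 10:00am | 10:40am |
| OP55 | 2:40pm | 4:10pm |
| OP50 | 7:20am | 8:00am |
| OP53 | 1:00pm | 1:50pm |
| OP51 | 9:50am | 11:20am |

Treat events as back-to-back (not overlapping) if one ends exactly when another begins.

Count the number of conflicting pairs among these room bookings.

3

Sorted by start: OP49, OP50, OP51, OP52, OP53, OP55, OP54, OP56, OP57.
OP50 starts before OP49 ends → OP49 and OP50 overlap.
OP51 starts after OP49 ends, so OP49 has no further overlaps.
OP51 starts after OP50 ends, so OP50 has no further overlaps.
OP52 starts before OP51 ends → OP51 and OP52 overlap.
OP53 starts after OP51 ends, so OP51 has no further overlaps.
OP53 starts after OP52 ends, so OP52 has no further overlaps.
OP55 starts after OP53 ends, so OP53 has no further overlaps.
OP54 starts before OP55 ends → OP55 and OP54 overlap.
OP56 starts after OP55 ends, so OP55 has no further overlaps.
OP56 starts exactly when OP54 ends (back-to-back, no overlap), so OP54 has no further overlaps.
OP57 starts after OP56 ends.
Overlapping pairs: OP49 & OP50, OP51 & OP52, OP54 & OP55 — 3 in total.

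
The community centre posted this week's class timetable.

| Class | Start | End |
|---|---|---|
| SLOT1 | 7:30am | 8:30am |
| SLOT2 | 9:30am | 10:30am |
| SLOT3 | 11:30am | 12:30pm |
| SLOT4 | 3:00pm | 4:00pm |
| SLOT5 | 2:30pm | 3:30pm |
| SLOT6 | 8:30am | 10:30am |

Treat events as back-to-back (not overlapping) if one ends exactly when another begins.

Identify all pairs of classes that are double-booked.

Sorted by start: SLOT1, SLOT6, SLOT2, SLOT3, SLOT5, SLOT4.
SLOT6 starts exactly when SLOT1 ends (back-to-back, no overlap); SLOT1 is clear from here.
SLOT2 starts before SLOT6 ends → SLOT6 and SLOT2 overlap.
SLOT3 starts after SLOT6 ends; SLOT6 is clear from here.
SLOT3 starts after SLOT2 ends; SLOT2 is clear from here.
SLOT5 starts after SLOT3 ends; SLOT3 is clear from here.
SLOT4 starts before SLOT5 ends → SLOT5 and SLOT4 overlap.

SLOT2 & SLOT6, SLOT4 & SLOT5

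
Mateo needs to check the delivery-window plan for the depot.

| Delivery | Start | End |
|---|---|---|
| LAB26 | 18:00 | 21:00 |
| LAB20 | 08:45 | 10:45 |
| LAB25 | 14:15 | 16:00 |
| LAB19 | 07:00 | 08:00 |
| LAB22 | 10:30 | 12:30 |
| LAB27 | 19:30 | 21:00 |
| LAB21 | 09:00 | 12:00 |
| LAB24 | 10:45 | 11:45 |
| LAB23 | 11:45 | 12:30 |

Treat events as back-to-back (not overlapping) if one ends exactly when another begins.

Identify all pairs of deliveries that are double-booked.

Sorted by start: LAB19, LAB20, LAB21, LAB22, LAB24, LAB23, LAB25, LAB26, LAB27.
LAB20 starts after LAB19 ends, so nothing later overlaps LAB19 either.
LAB21 starts before LAB20 ends → LAB20 and LAB21 overlap.
LAB22 starts before LAB20 ends → LAB20 and LAB22 overlap.
LAB24 starts exactly when LAB20 ends (back-to-back, no overlap), so nothing later overlaps LAB20 either.
LAB22 starts before LAB21 ends → LAB21 and LAB22 overlap.
LAB24 starts before LAB21 ends → LAB21 and LAB24 overlap.
LAB23 starts before LAB21 ends → LAB21 and LAB23 overlap.
LAB25 starts after LAB21 ends, so nothing later overlaps LAB21 either.
LAB24 starts before LAB22 ends → LAB22 and LAB24 overlap.
LAB23 starts before LAB22 ends → LAB22 and LAB23 overlap.
LAB25 starts after LAB22 ends, so nothing later overlaps LAB22 either.
LAB23 starts exactly when LAB24 ends (back-to-back, no overlap), so nothing later overlaps LAB24 either.
LAB25 starts after LAB23 ends, so nothing later overlaps LAB23 either.
LAB26 starts after LAB25 ends, so nothing later overlaps LAB25 either.
LAB27 starts before LAB26 ends → LAB26 and LAB27 overlap.

LAB20 & LAB21, LAB20 & LAB22, LAB21 & LAB22, LAB21 & LAB23, LAB21 & LAB24, LAB22 & LAB23, LAB22 & LAB24, LAB26 & LAB27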